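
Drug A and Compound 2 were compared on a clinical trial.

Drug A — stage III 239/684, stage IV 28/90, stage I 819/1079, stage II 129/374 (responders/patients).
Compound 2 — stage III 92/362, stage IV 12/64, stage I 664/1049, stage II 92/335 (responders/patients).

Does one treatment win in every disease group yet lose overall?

Stage III: Drug A 239/684 = 34.9%, Compound 2 92/362 = 25.4% → Drug A
Stage IV: Drug A 28/90 = 31.1%, Compound 2 12/64 = 18.8% → Drug A
Stage I: Drug A 819/1079 = 75.9%, Compound 2 664/1049 = 63.3% → Drug A
Stage II: Drug A 129/374 = 34.5%, Compound 2 92/335 = 27.5% → Drug A
Overall: Drug A 1215/2227 = 54.6%, Compound 2 860/1810 = 47.5% → Drug A
Drug A wins overall and in every disease group — no reversal.

No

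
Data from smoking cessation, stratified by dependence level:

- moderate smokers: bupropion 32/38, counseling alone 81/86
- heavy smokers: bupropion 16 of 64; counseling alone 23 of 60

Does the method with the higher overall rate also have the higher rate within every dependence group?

Moderate smokers: bupropion 32/38 = 84.2%, counseling alone 81/86 = 94.2% → counseling alone
Heavy smokers: bupropion 16/64 = 25.0%, counseling alone 23/60 = 38.3% → counseling alone
Overall: bupropion 48/102 = 47.1%, counseling alone 104/146 = 71.2% → counseling alone
Counseling alone wins overall and in every dependence group — no reversal.

Yes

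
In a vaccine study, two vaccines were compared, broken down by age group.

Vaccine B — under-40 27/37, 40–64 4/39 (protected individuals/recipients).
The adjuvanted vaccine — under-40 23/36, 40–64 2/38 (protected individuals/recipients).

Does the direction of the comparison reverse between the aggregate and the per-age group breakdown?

Under-40: Vaccine B 27/37 = 73.0%, the adjuvanted vaccine 23/36 = 63.9% → Vaccine B
40–64: Vaccine B 4/39 = 10.3%, the adjuvanted vaccine 2/38 = 5.3% → Vaccine B
Overall: Vaccine B 31/76 = 40.8%, the adjuvanted vaccine 25/74 = 33.8% → Vaccine B
Vaccine B wins overall and in every age group — no reversal.

No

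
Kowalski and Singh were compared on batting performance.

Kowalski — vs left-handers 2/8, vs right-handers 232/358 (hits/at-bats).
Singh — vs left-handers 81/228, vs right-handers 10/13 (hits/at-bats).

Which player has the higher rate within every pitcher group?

Singh

Vs left-handers: Kowalski 2/8 = 25.0%, Singh 81/228 = 35.5% → Singh
Vs right-handers: Kowalski 232/358 = 64.8%, Singh 10/13 = 76.9% → Singh
Singh has the higher rate in both groups.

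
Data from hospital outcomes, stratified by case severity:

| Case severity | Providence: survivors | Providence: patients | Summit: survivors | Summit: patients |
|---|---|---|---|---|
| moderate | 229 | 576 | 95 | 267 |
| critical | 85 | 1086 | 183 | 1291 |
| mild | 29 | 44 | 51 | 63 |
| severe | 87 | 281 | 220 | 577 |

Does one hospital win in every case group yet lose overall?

No

Moderate: Providence 229/576 = 39.8%, Summit 95/267 = 35.6% → Providence
Critical: Providence 85/1086 = 7.8%, Summit 183/1291 = 14.2% → Summit
Mild: Providence 29/44 = 65.9%, Summit 51/63 = 81.0% → Summit
Severe: Providence 87/281 = 31.0%, Summit 220/577 = 38.1% → Summit
Overall: Providence 430/1987 = 21.6%, Summit 549/2198 = 25.0% → Summit
Neither sweeps: Providence wins 1 of 4 groups, Summit wins 3. Summit wins overall but not every group — no Simpson reversal.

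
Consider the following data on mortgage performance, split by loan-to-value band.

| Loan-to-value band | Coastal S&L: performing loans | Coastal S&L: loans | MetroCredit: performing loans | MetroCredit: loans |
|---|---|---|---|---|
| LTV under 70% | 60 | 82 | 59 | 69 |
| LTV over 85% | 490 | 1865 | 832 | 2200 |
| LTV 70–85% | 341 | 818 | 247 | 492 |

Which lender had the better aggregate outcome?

MetroCredit

LTV under 70%: Coastal S&L 60/82 = 73.2%, MetroCredit 59/69 = 85.5% → MetroCredit
LTV over 85%: Coastal S&L 490/1865 = 26.3%, MetroCredit 832/2200 = 37.8% → MetroCredit
LTV 70–85%: Coastal S&L 341/818 = 41.7%, MetroCredit 247/492 = 50.2% → MetroCredit
Overall: Coastal S&L 891/2765 = 32.2%, MetroCredit 1138/2761 = 41.2% → MetroCredit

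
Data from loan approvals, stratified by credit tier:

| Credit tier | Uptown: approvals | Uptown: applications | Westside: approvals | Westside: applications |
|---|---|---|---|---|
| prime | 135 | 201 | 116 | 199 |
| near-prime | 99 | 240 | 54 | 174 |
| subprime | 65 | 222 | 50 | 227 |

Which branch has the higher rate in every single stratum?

Prime: Uptown 135/201 = 67.2%, Westside 116/199 = 58.3% → Uptown
Near-prime: Uptown 99/240 = 41.2%, Westside 54/174 = 31.0% → Uptown
Subprime: Uptown 65/222 = 29.3%, Westside 50/227 = 22.0% → Uptown
Uptown has the higher rate in all 3 groups.

Uptown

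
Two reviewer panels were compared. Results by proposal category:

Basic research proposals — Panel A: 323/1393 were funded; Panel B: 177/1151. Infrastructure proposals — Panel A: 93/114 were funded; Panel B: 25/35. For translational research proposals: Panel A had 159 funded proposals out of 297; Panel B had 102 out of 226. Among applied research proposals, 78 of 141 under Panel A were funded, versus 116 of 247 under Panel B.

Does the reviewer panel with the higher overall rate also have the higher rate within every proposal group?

Yes

Basic research: Panel A 323/1393 = 23.2%, Panel B 177/1151 = 15.4% → Panel A
Infrastructure: Panel A 93/114 = 81.6%, Panel B 25/35 = 71.4% → Panel A
Translational research: Panel A 159/297 = 53.5%, Panel B 102/226 = 45.1% → Panel A
Applied research: Panel A 78/141 = 55.3%, Panel B 116/247 = 47.0% → Panel A
Overall: Panel A 653/1945 = 33.6%, Panel B 420/1659 = 25.3% → Panel A
Panel A wins overall and in every proposal group — no reversal.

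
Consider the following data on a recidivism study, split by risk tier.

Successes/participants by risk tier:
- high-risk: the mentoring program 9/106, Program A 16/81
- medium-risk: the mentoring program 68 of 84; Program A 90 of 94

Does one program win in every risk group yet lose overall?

High-risk: the mentoring program 9/106 = 8.5%, Program A 16/81 = 19.8% → Program A
Medium-risk: the mentoring program 68/84 = 81.0%, Program A 90/94 = 95.7% → Program A
Overall: the mentoring program 77/190 = 40.5%, Program A 106/175 = 60.6% → Program A
Program A wins overall and in every risk group — no reversal.

No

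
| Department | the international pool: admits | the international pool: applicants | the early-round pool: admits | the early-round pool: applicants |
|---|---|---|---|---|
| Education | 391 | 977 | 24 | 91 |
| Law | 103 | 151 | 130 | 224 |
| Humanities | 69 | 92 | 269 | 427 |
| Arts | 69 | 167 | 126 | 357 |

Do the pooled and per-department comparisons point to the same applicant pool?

No

Education: the international pool 391/977 = 40.0%, the early-round pool 24/91 = 26.4% → the international pool
Law: the international pool 103/151 = 68.2%, the early-round pool 130/224 = 58.0% → the international pool
Humanities: the international pool 69/92 = 75.0%, the early-round pool 269/427 = 63.0% → the international pool
Arts: the international pool 69/167 = 41.3%, the early-round pool 126/357 = 35.3% → the international pool
Overall: the international pool 632/1387 = 45.6%, the early-round pool 549/1099 = 50.0% → the early-round pool
The international pool wins each department group but the early-round pool wins overall — the comparison reverses. The international pool's applicants skew toward Education, which has a lower base rate.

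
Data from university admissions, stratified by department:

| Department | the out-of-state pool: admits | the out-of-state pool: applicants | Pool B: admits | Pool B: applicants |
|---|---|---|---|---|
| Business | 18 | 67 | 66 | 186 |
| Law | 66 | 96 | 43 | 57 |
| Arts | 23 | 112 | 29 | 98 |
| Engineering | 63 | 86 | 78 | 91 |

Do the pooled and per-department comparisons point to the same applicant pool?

Yes

Business: the out-of-state pool 18/67 = 26.9%, Pool B 66/186 = 35.5% → Pool B
Law: the out-of-state pool 66/96 = 68.8%, Pool B 43/57 = 75.4% → Pool B
Arts: the out-of-state pool 23/112 = 20.5%, Pool B 29/98 = 29.6% → Pool B
Engineering: the out-of-state pool 63/86 = 73.3%, Pool B 78/91 = 85.7% → Pool B
Overall: the out-of-state pool 170/361 = 47.1%, Pool B 216/432 = 50.0% → Pool B
Pool B wins overall and in every department group — no reversal.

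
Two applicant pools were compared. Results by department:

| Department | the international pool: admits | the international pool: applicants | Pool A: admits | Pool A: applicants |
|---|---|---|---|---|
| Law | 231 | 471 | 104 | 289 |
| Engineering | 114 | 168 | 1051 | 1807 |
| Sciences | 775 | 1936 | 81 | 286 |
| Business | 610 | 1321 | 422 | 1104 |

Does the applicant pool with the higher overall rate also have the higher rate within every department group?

Law: the international pool 231/471 = 49.0%, Pool A 104/289 = 36.0% → the international pool
Engineering: the international pool 114/168 = 67.9%, Pool A 1051/1807 = 58.2% → the international pool
Sciences: the international pool 775/1936 = 40.0%, Pool A 81/286 = 28.3% → the international pool
Business: the international pool 610/1321 = 46.2%, Pool A 422/1104 = 38.2% → the international pool
Overall: the international pool 1730/3896 = 44.4%, Pool A 1658/3486 = 47.6% → Pool A
The international pool wins each department group but Pool A wins overall — the comparison reverses. The international pool's applicants skew toward Sciences, which has a lower base rate.

No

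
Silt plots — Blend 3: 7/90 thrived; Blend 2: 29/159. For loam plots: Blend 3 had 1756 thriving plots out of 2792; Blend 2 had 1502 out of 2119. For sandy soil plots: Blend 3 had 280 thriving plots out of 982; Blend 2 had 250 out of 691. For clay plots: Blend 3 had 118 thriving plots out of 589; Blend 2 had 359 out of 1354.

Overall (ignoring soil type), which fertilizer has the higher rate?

Blend 2

Silt: Blend 3 7/90 = 7.8%, Blend 2 29/159 = 18.2% → Blend 2
Loam: Blend 3 1756/2792 = 62.9%, Blend 2 1502/2119 = 70.9% → Blend 2
Sandy soil: Blend 3 280/982 = 28.5%, Blend 2 250/691 = 36.2% → Blend 2
Clay: Blend 3 118/589 = 20.0%, Blend 2 359/1354 = 26.5% → Blend 2
Overall: Blend 3 2161/4453 = 48.5%, Blend 2 2140/4323 = 49.5% → Blend 2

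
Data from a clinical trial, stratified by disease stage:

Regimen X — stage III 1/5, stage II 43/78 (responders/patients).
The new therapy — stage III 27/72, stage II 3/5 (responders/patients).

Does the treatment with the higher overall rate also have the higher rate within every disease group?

No

Stage III: Regimen X 1/5 = 20.0%, the new therapy 27/72 = 37.5% → the new therapy
Stage II: Regimen X 43/78 = 55.1%, the new therapy 3/5 = 60.0% → the new therapy
Overall: Regimen X 44/83 = 53.0%, the new therapy 30/77 = 39.0% → Regimen X
The new therapy wins each disease group but Regimen X wins overall — the comparison reverses. The new therapy's patients skew toward stage III, which has a lower base rate.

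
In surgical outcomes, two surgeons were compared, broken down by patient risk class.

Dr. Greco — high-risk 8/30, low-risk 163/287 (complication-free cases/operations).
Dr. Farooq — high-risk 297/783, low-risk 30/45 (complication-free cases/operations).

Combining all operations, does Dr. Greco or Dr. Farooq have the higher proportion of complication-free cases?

High-risk: Dr. Greco 8/30 = 26.7%, Dr. Farooq 297/783 = 37.9% → Dr. Farooq
Low-risk: Dr. Greco 163/287 = 56.8%, Dr. Farooq 30/45 = 66.7% → Dr. Farooq
Overall: Dr. Greco 171/317 = 53.9%, Dr. Farooq 327/828 = 39.5% → Dr. Greco
(Dr. Farooq wins every patient risk group but Dr. Greco wins overall — Dr. Farooq's operations skew toward the low-rate high-risk group.)

Dr. Greco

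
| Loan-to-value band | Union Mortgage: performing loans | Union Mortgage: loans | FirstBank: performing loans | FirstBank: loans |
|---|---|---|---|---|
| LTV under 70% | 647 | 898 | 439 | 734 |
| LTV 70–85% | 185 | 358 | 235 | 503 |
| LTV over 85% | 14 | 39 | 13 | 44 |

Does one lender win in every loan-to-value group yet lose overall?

LTV under 70%: Union Mortgage 647/898 = 72.0%, FirstBank 439/734 = 59.8% → Union Mortgage
LTV 70–85%: Union Mortgage 185/358 = 51.7%, FirstBank 235/503 = 46.7% → Union Mortgage
LTV over 85%: Union Mortgage 14/39 = 35.9%, FirstBank 13/44 = 29.5% → Union Mortgage
Overall: Union Mortgage 846/1295 = 65.3%, FirstBank 687/1281 = 53.6% → Union Mortgage
Union Mortgage wins overall and in every loan-to-value group — no reversal.

No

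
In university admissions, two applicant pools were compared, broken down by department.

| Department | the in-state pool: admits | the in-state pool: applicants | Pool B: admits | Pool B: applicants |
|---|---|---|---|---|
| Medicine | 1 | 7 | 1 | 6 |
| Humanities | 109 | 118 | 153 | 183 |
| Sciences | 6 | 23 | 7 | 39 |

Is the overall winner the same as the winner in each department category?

No

Medicine: the in-state pool 1/7 = 14.3%, Pool B 1/6 = 16.7% → Pool B
Humanities: the in-state pool 109/118 = 92.4%, Pool B 153/183 = 83.6% → the in-state pool
Sciences: the in-state pool 6/23 = 26.1%, Pool B 7/39 = 17.9% → the in-state pool
Overall: the in-state pool 116/148 = 78.4%, Pool B 161/228 = 70.6% → the in-state pool
Neither sweeps: the in-state pool wins 2 of 3 groups, Pool B wins 1. The in-state pool wins overall but not every group — no Simpson reversal.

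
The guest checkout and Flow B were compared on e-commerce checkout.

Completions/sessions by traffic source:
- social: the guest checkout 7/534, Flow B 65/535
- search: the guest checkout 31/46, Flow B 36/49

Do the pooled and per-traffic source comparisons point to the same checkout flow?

Yes

Social: the guest checkout 7/534 = 1.3%, Flow B 65/535 = 12.1% → Flow B
Search: the guest checkout 31/46 = 67.4%, Flow B 36/49 = 73.5% → Flow B
Overall: the guest checkout 38/580 = 6.6%, Flow B 101/584 = 17.3% → Flow B
Flow B wins overall and in every traffic group — no reversal.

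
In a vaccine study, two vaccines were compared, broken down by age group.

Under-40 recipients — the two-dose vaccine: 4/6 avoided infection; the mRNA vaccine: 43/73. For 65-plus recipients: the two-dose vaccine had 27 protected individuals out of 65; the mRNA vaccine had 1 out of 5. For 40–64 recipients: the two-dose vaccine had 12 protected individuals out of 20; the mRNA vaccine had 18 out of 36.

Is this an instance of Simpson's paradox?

Yes

Under-40: the two-dose vaccine 4/6 = 66.7%, the mRNA vaccine 43/73 = 58.9% → the two-dose vaccine
65-plus: the two-dose vaccine 27/65 = 41.5%, the mRNA vaccine 1/5 = 20.0% → the two-dose vaccine
40–64: the two-dose vaccine 12/20 = 60.0%, the mRNA vaccine 18/36 = 50.0% → the two-dose vaccine
Overall: the two-dose vaccine 43/91 = 47.3%, the mRNA vaccine 62/114 = 54.4% → the mRNA vaccine
The two-dose vaccine wins each age group but the mRNA vaccine wins overall — the comparison reverses. The two-dose vaccine's recipients skew toward 65-plus, which has a lower base rate.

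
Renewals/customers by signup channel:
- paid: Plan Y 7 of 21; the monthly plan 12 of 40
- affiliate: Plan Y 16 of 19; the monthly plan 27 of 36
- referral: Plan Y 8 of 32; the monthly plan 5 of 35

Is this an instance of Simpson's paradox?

Paid: Plan Y 7/21 = 33.3%, the monthly plan 12/40 = 30.0% → Plan Y
Affiliate: Plan Y 16/19 = 84.2%, the monthly plan 27/36 = 75.0% → Plan Y
Referral: Plan Y 8/32 = 25.0%, the monthly plan 5/35 = 14.3% → Plan Y
Overall: Plan Y 31/72 = 43.1%, the monthly plan 44/111 = 39.6% → Plan Y
Plan Y wins overall and in every signup group — no reversal.

No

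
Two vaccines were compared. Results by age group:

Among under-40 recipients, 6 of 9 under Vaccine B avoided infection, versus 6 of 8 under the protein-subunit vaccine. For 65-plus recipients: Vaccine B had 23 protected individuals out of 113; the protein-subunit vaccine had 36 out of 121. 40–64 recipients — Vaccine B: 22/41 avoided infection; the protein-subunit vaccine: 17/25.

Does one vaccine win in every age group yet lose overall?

No

Under-40: Vaccine B 6/9 = 66.7%, the protein-subunit vaccine 6/8 = 75.0% → the protein-subunit vaccine
65-plus: Vaccine B 23/113 = 20.4%, the protein-subunit vaccine 36/121 = 29.8% → the protein-subunit vaccine
40–64: Vaccine B 22/41 = 53.7%, the protein-subunit vaccine 17/25 = 68.0% → the protein-subunit vaccine
Overall: Vaccine B 51/163 = 31.3%, the protein-subunit vaccine 59/154 = 38.3% → the protein-subunit vaccine
The protein-subunit vaccine wins overall and in every age group — no reversal.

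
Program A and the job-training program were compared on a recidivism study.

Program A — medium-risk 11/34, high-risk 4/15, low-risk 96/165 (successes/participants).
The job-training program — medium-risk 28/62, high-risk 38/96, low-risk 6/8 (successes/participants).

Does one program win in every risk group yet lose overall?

Medium-risk: Program A 11/34 = 32.4%, the job-training program 28/62 = 45.2% → the job-training program
High-risk: Program A 4/15 = 26.7%, the job-training program 38/96 = 39.6% → the job-training program
Low-risk: Program A 96/165 = 58.2%, the job-training program 6/8 = 75.0% → the job-training program
Overall: Program A 111/214 = 51.9%, the job-training program 72/166 = 43.4% → Program A
The job-training program wins each risk group but Program A wins overall — the comparison reverses. The job-training program's participants skew toward high-risk, which has a lower base rate.

Yes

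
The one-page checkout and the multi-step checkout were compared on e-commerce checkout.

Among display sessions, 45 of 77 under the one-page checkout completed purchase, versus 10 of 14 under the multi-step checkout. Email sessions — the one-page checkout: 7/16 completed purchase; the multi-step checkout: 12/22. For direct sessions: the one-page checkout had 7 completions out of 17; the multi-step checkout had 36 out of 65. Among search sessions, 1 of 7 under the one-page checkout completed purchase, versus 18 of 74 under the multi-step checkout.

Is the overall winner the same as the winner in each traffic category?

No

Display: the one-page checkout 45/77 = 58.4%, the multi-step checkout 10/14 = 71.4% → the multi-step checkout
Email: the one-page checkout 7/16 = 43.8%, the multi-step checkout 12/22 = 54.5% → the multi-step checkout
Direct: the one-page checkout 7/17 = 41.2%, the multi-step checkout 36/65 = 55.4% → the multi-step checkout
Search: the one-page checkout 1/7 = 14.3%, the multi-step checkout 18/74 = 24.3% → the multi-step checkout
Overall: the one-page checkout 60/117 = 51.3%, the multi-step checkout 76/175 = 43.4% → the one-page checkout
The multi-step checkout wins each traffic group but the one-page checkout wins overall — the comparison reverses. The multi-step checkout's sessions skew toward search, which has a lower base rate.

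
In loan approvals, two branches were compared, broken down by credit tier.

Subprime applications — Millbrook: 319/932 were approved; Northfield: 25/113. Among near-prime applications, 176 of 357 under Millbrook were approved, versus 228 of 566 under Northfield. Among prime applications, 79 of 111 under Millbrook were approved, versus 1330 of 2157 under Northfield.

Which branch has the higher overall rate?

Subprime: Millbrook 319/932 = 34.2%, Northfield 25/113 = 22.1% → Millbrook
Near-prime: Millbrook 176/357 = 49.3%, Northfield 228/566 = 40.3% → Millbrook
Prime: Millbrook 79/111 = 71.2%, Northfield 1330/2157 = 61.7% → Millbrook
Overall: Millbrook 574/1400 = 41.0%, Northfield 1583/2836 = 55.8% → Northfield
(Millbrook wins every credit group but Northfield wins overall — Millbrook's applications skew toward the low-rate subprime group.)

Northfield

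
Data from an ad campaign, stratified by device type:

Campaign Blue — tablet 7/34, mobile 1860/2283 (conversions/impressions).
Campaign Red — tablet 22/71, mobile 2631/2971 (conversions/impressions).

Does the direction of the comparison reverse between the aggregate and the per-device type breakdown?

No

Tablet: Campaign Blue 7/34 = 20.6%, Campaign Red 22/71 = 31.0% → Campaign Red
Mobile: Campaign Blue 1860/2283 = 81.5%, Campaign Red 2631/2971 = 88.6% → Campaign Red
Overall: Campaign Blue 1867/2317 = 80.6%, Campaign Red 2653/3042 = 87.2% → Campaign Red
Campaign Red wins overall and in every device group — no reversal.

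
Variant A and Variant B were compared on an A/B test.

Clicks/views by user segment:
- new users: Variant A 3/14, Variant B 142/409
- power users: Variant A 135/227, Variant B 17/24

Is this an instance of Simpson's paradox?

Yes

New users: Variant A 3/14 = 21.4%, Variant B 142/409 = 34.7% → Variant B
Power users: Variant A 135/227 = 59.5%, Variant B 17/24 = 70.8% → Variant B
Overall: Variant A 138/241 = 57.3%, Variant B 159/433 = 36.7% → Variant A
Variant B wins each user group but Variant A wins overall — the comparison reverses. Variant B's views skew toward new users, which has a lower base rate.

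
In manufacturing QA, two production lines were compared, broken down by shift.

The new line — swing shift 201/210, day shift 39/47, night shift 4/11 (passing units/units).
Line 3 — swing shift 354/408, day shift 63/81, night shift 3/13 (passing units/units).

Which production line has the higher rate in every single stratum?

Swing shift: the new line 201/210 = 95.7%, Line 3 354/408 = 86.8% → the new line
Day shift: the new line 39/47 = 83.0%, Line 3 63/81 = 77.8% → the new line
Night shift: the new line 4/11 = 36.4%, Line 3 3/13 = 23.1% → the new line
The new line has the higher rate in all 3 groups.

the new line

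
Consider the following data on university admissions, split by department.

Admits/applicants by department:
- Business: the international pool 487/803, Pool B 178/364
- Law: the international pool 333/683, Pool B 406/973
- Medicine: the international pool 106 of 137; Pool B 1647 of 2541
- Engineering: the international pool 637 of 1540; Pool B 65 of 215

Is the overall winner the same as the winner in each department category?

Business: the international pool 487/803 = 60.6%, Pool B 178/364 = 48.9% → the international pool
Law: the international pool 333/683 = 48.8%, Pool B 406/973 = 41.7% → the international pool
Medicine: the international pool 106/137 = 77.4%, Pool B 1647/2541 = 64.8% → the international pool
Engineering: the international pool 637/1540 = 41.4%, Pool B 65/215 = 30.2% → the international pool
Overall: the international pool 1563/3163 = 49.4%, Pool B 2296/4093 = 56.1% → Pool B
The international pool wins each department group but Pool B wins overall — the comparison reverses. The international pool's applicants skew toward Engineering, which has a lower base rate.

No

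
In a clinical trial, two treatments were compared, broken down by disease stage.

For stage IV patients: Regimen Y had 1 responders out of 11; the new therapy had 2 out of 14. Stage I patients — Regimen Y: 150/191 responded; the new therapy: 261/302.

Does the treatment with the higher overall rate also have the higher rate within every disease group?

Yes

Stage IV: Regimen Y 1/11 = 9.1%, the new therapy 2/14 = 14.3% → the new therapy
Stage I: Regimen Y 150/191 = 78.5%, the new therapy 261/302 = 86.4% → the new therapy
Overall: Regimen Y 151/202 = 74.8%, the new therapy 263/316 = 83.2% → the new therapy
The new therapy wins overall and in every disease group — no reversal.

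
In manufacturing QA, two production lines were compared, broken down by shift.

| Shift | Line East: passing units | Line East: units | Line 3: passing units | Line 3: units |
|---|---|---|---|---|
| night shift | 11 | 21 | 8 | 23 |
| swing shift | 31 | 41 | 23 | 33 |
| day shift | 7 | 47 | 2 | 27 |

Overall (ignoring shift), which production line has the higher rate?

Line East

Night shift: Line East 11/21 = 52.4%, Line 3 8/23 = 34.8% → Line East
Swing shift: Line East 31/41 = 75.6%, Line 3 23/33 = 69.7% → Line East
Day shift: Line East 7/47 = 14.9%, Line 3 2/27 = 7.4% → Line East
Overall: Line East 49/109 = 45.0%, Line 3 33/83 = 39.8% → Line East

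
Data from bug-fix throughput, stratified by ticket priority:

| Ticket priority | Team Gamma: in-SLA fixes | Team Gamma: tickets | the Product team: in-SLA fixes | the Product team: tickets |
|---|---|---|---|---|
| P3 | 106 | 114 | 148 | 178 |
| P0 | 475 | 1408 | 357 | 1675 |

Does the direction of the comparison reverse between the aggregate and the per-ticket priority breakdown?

P3: Team Gamma 106/114 = 93.0%, the Product team 148/178 = 83.1% → Team Gamma
P0: Team Gamma 475/1408 = 33.7%, the Product team 357/1675 = 21.3% → Team Gamma
Overall: Team Gamma 581/1522 = 38.2%, the Product team 505/1853 = 27.3% → Team Gamma
Team Gamma wins overall and in every ticket group — no reversal.

No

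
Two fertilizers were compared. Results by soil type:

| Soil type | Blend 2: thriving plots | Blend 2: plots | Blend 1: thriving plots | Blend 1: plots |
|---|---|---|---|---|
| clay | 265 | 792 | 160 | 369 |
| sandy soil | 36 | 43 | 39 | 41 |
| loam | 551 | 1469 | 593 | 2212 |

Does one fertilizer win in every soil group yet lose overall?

Clay: Blend 2 265/792 = 33.5%, Blend 1 160/369 = 43.4% → Blend 1
Sandy soil: Blend 2 36/43 = 83.7%, Blend 1 39/41 = 95.1% → Blend 1
Loam: Blend 2 551/1469 = 37.5%, Blend 1 593/2212 = 26.8% → Blend 2
Overall: Blend 2 852/2304 = 37.0%, Blend 1 792/2622 = 30.2% → Blend 2
Neither sweeps: Blend 2 wins 1 of 3 groups, Blend 1 wins 2. Blend 2 wins overall but not every group — no Simpson reversal.

No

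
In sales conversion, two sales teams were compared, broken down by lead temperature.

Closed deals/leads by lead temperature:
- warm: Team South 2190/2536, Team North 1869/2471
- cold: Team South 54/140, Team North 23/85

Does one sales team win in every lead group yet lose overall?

Warm: Team South 2190/2536 = 86.4%, Team North 1869/2471 = 75.6% → Team South
Cold: Team South 54/140 = 38.6%, Team North 23/85 = 27.1% → Team South
Overall: Team South 2244/2676 = 83.9%, Team North 1892/2556 = 74.0% → Team South
Team South wins overall and in every lead group — no reversal.

No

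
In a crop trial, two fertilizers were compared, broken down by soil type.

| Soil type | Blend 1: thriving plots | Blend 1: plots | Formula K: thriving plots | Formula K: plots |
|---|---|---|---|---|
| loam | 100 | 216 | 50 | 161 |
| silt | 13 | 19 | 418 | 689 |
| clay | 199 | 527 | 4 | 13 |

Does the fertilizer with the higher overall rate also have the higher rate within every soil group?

No

Loam: Blend 1 100/216 = 46.3%, Formula K 50/161 = 31.1% → Blend 1
Silt: Blend 1 13/19 = 68.4%, Formula K 418/689 = 60.7% → Blend 1
Clay: Blend 1 199/527 = 37.8%, Formula K 4/13 = 30.8% → Blend 1
Overall: Blend 1 312/762 = 40.9%, Formula K 472/863 = 54.7% → Formula K
Blend 1 wins each soil group but Formula K wins overall — the comparison reverses. Blend 1's plots skew toward clay, which has a lower base rate.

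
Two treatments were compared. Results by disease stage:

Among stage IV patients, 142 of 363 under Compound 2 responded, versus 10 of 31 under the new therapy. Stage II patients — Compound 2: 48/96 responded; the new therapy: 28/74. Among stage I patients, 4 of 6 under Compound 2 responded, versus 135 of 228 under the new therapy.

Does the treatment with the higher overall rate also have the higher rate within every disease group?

Stage IV: Compound 2 142/363 = 39.1%, the new therapy 10/31 = 32.3% → Compound 2
Stage II: Compound 2 48/96 = 50.0%, the new therapy 28/74 = 37.8% → Compound 2
Stage I: Compound 2 4/6 = 66.7%, the new therapy 135/228 = 59.2% → Compound 2
Overall: Compound 2 194/465 = 41.7%, the new therapy 173/333 = 52.0% → the new therapy
Compound 2 wins each disease group but the new therapy wins overall — the comparison reverses. Compound 2's patients skew toward stage IV, which has a lower base rate.

No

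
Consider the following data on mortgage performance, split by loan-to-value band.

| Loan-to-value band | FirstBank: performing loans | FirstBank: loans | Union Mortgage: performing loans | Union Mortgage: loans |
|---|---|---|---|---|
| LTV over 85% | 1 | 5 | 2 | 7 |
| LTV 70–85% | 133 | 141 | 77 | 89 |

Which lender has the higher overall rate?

FirstBank

LTV over 85%: FirstBank 1/5 = 20.0%, Union Mortgage 2/7 = 28.6% → Union Mortgage
LTV 70–85%: FirstBank 133/141 = 94.3%, Union Mortgage 77/89 = 86.5% → FirstBank
Overall: FirstBank 134/146 = 91.8%, Union Mortgage 79/96 = 82.3% → FirstBank
(Neither sweeps every loan-to-value group, but FirstBank has the higher pooled rate.)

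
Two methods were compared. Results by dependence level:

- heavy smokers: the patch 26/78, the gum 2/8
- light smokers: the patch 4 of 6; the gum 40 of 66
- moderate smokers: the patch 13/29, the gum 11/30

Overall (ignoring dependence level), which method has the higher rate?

Heavy smokers: the patch 26/78 = 33.3%, the gum 2/8 = 25.0% → the patch
Light smokers: the patch 4/6 = 66.7%, the gum 40/66 = 60.6% → the patch
Moderate smokers: the patch 13/29 = 44.8%, the gum 11/30 = 36.7% → the patch
Overall: the patch 43/113 = 38.1%, the gum 53/104 = 51.0% → the gum
(The patch wins every dependence group but the gum wins overall — the patch's participants skew toward the low-rate heavy smokers group.)

the gum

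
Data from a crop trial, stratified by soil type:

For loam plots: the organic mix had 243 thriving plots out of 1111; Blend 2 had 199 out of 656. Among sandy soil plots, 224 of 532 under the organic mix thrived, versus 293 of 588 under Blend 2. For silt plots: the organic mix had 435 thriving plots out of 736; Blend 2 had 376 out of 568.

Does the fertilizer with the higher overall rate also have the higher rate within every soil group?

Yes

Loam: the organic mix 243/1111 = 21.9%, Blend 2 199/656 = 30.3% → Blend 2
Sandy soil: the organic mix 224/532 = 42.1%, Blend 2 293/588 = 49.8% → Blend 2
Silt: the organic mix 435/736 = 59.1%, Blend 2 376/568 = 66.2% → Blend 2
Overall: the organic mix 902/2379 = 37.9%, Blend 2 868/1812 = 47.9% → Blend 2
Blend 2 wins overall and in every soil group — no reversal.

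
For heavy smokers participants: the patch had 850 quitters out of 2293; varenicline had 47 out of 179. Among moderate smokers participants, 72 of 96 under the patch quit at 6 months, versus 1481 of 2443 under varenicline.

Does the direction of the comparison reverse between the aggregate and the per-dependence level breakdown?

Yes

Heavy smokers: the patch 850/2293 = 37.1%, varenicline 47/179 = 26.3% → the patch
Moderate smokers: the patch 72/96 = 75.0%, varenicline 1481/2443 = 60.6% → the patch
Overall: the patch 922/2389 = 38.6%, varenicline 1528/2622 = 58.3% → varenicline
The patch wins each dependence group but varenicline wins overall — the comparison reverses. The patch's participants skew toward heavy smokers, which has a lower base rate.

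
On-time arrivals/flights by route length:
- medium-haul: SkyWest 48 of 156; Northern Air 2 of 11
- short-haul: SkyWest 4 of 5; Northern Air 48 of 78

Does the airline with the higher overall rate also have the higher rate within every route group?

No

Medium-haul: SkyWest 48/156 = 30.8%, Northern Air 2/11 = 18.2% → SkyWest
Short-haul: SkyWest 4/5 = 80.0%, Northern Air 48/78 = 61.5% → SkyWest
Overall: SkyWest 52/161 = 32.3%, Northern Air 50/89 = 56.2% → Northern Air
SkyWest wins each route group but Northern Air wins overall — the comparison reverses. SkyWest's flights skew toward medium-haul, which has a lower base rate.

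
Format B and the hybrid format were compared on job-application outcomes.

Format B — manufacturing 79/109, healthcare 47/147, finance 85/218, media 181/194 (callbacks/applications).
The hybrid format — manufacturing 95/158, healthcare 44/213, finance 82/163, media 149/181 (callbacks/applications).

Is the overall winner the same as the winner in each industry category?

Manufacturing: Format B 79/109 = 72.5%, the hybrid format 95/158 = 60.1% → Format B
Healthcare: Format B 47/147 = 32.0%, the hybrid format 44/213 = 20.7% → Format B
Finance: Format B 85/218 = 39.0%, the hybrid format 82/163 = 50.3% → the hybrid format
Media: Format B 181/194 = 93.3%, the hybrid format 149/181 = 82.3% → Format B
Overall: Format B 392/668 = 58.7%, the hybrid format 370/715 = 51.7% → Format B
Neither sweeps: Format B wins 3 of 4 groups, the hybrid format wins 1. Format B wins overall but not every group — no Simpson reversal.

No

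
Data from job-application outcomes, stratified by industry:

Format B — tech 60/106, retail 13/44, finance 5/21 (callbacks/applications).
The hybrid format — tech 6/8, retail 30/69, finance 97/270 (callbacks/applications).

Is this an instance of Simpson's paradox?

Yes

Tech: Format B 60/106 = 56.6%, the hybrid format 6/8 = 75.0% → the hybrid format
Retail: Format B 13/44 = 29.5%, the hybrid format 30/69 = 43.5% → the hybrid format
Finance: Format B 5/21 = 23.8%, the hybrid format 97/270 = 35.9% → the hybrid format
Overall: Format B 78/171 = 45.6%, the hybrid format 133/347 = 38.3% → Format B
The hybrid format wins each industry group but Format B wins overall — the comparison reverses. The hybrid format's applications skew toward finance, which has a lower base rate.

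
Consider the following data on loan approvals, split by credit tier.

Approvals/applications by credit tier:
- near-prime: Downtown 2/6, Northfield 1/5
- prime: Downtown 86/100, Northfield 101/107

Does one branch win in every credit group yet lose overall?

No

Near-prime: Downtown 2/6 = 33.3%, Northfield 1/5 = 20.0% → Downtown
Prime: Downtown 86/100 = 86.0%, Northfield 101/107 = 94.4% → Northfield
Overall: Downtown 88/106 = 83.0%, Northfield 102/112 = 91.1% → Northfield
Neither sweeps: Downtown wins 1 of 2 groups, Northfield wins 1. Northfield wins overall but not every group — no Simpson reversal.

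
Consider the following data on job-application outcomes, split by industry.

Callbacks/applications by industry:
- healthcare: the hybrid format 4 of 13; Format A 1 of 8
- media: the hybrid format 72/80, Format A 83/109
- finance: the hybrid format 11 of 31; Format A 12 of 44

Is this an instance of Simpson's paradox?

No

Healthcare: the hybrid format 4/13 = 30.8%, Format A 1/8 = 12.5% → the hybrid format
Media: the hybrid format 72/80 = 90.0%, Format A 83/109 = 76.1% → the hybrid format
Finance: the hybrid format 11/31 = 35.5%, Format A 12/44 = 27.3% → the hybrid format
Overall: the hybrid format 87/124 = 70.2%, Format A 96/161 = 59.6% → the hybrid format
The hybrid format wins overall and in every industry group — no reversal.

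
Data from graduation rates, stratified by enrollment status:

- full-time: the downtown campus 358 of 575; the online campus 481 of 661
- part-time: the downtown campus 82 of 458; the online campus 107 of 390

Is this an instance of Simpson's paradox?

Full-time: the downtown campus 358/575 = 62.3%, the online campus 481/661 = 72.8% → the online campus
Part-time: the downtown campus 82/458 = 17.9%, the online campus 107/390 = 27.4% → the online campus
Overall: the downtown campus 440/1033 = 42.6%, the online campus 588/1051 = 55.9% → the online campus
The online campus wins overall and in every enrollment group — no reversal.

No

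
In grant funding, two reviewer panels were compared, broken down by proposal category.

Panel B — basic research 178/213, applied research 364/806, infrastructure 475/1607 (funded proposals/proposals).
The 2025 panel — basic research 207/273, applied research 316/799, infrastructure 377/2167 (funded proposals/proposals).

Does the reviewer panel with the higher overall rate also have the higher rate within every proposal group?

Yes

Basic research: Panel B 178/213 = 83.6%, the 2025 panel 207/273 = 75.8% → Panel B
Applied research: Panel B 364/806 = 45.2%, the 2025 panel 316/799 = 39.5% → Panel B
Infrastructure: Panel B 475/1607 = 29.6%, the 2025 panel 377/2167 = 17.4% → Panel B
Overall: Panel B 1017/2626 = 38.7%, the 2025 panel 900/3239 = 27.8% → Panel B
Panel B wins overall and in every proposal group — no reversal.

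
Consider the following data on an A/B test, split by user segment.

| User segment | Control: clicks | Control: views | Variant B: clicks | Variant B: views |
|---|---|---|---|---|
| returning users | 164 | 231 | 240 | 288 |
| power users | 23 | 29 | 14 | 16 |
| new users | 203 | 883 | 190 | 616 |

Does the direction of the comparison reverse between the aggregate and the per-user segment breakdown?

Returning users: Control 164/231 = 71.0%, Variant B 240/288 = 83.3% → Variant B
Power users: Control 23/29 = 79.3%, Variant B 14/16 = 87.5% → Variant B
New users: Control 203/883 = 23.0%, Variant B 190/616 = 30.8% → Variant B
Overall: Control 390/1143 = 34.1%, Variant B 444/920 = 48.3% → Variant B
Variant B wins overall and in every user group — no reversal.

No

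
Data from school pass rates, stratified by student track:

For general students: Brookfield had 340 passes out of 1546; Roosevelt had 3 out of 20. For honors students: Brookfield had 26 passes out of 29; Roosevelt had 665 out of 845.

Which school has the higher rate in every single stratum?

Brookfield

General: Brookfield 340/1546 = 22.0%, Roosevelt 3/20 = 15.0% → Brookfield
Honors: Brookfield 26/29 = 89.7%, Roosevelt 665/845 = 78.7% → Brookfield
Brookfield has the higher rate in both groups.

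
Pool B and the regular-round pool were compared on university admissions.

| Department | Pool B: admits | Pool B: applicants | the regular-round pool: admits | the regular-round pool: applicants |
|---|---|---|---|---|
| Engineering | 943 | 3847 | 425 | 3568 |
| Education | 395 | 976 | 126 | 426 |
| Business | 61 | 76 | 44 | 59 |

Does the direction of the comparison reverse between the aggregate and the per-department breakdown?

Engineering: Pool B 943/3847 = 24.5%, the regular-round pool 425/3568 = 11.9% → Pool B
Education: Pool B 395/976 = 40.5%, the regular-round pool 126/426 = 29.6% → Pool B
Business: Pool B 61/76 = 80.3%, the regular-round pool 44/59 = 74.6% → Pool B
Overall: Pool B 1399/4899 = 28.6%, the regular-round pool 595/4053 = 14.7% → Pool B
Pool B wins overall and in every department group — no reversal.

No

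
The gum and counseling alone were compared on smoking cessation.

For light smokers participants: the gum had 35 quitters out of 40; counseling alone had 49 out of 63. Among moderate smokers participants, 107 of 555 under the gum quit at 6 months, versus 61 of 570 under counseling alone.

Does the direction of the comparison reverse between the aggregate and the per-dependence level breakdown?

Light smokers: the gum 35/40 = 87.5%, counseling alone 49/63 = 77.8% → the gum
Moderate smokers: the gum 107/555 = 19.3%, counseling alone 61/570 = 10.7% → the gum
Overall: the gum 142/595 = 23.9%, counseling alone 110/633 = 17.4% → the gum
The gum wins overall and in every dependence group — no reversal.

No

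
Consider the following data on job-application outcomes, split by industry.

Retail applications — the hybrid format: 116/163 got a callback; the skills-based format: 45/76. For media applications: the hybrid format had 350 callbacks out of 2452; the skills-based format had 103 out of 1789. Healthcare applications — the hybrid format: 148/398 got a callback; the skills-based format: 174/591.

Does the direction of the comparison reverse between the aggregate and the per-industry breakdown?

No

Retail: the hybrid format 116/163 = 71.2%, the skills-based format 45/76 = 59.2% → the hybrid format
Media: the hybrid format 350/2452 = 14.3%, the skills-based format 103/1789 = 5.8% → the hybrid format
Healthcare: the hybrid format 148/398 = 37.2%, the skills-based format 174/591 = 29.4% → the hybrid format
Overall: the hybrid format 614/3013 = 20.4%, the skills-based format 322/2456 = 13.1% → the hybrid format
The hybrid format wins overall and in every industry group — no reversal.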